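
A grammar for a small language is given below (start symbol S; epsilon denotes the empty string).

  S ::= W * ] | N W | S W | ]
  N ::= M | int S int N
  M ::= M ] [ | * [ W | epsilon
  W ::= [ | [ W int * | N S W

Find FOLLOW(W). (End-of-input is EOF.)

In S ::= W * ]: add FIRST(* ]) = { * }.
In S ::= N W: W is at the end, add FOLLOW(S) = { EOF, *, [, ], int }.
In S ::= S W: W is at the end, add FOLLOW(S) = { EOF, *, [, ], int }.
In M ::= * [ W: W is at the end, add FOLLOW(M) = { *, [, ], int }.
In W ::= [ W int *: add FIRST(int *) = { int }.
In W ::= N S W: W is at the end, add FOLLOW(W) = { EOF, *, [, ], int }.
Union: FOLLOW(W) = { EOF, *, [, ], int }.

{ EOF, *, [, ], int }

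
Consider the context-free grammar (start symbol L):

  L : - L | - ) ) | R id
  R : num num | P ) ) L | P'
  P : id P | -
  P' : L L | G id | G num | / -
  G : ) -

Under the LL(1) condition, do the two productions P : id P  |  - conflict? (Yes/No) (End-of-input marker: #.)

No

FIRST(id P) = { id } and FIRST(-) = { - }.
The FIRST sets are disjoint and neither alternative is nullable — no conflict.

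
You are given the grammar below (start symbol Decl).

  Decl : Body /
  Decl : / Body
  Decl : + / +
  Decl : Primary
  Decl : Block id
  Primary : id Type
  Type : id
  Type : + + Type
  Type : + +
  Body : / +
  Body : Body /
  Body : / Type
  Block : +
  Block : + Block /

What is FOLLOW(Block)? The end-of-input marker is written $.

{ /, id }

In Decl : Block id: add FIRST(id) = { id }.
In Block : + Block /: add FIRST(/) = { / }.
Union: FOLLOW(Block) = { /, id }.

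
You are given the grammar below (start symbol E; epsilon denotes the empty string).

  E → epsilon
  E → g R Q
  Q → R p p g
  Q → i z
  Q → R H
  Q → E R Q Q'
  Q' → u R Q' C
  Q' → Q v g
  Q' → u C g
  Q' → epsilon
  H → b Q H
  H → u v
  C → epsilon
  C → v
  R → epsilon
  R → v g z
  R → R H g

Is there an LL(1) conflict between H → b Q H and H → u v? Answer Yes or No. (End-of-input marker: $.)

No

FIRST(b Q H) = { b } and FIRST(u v) = { u }.
The FIRST sets are disjoint and neither alternative is nullable — no conflict.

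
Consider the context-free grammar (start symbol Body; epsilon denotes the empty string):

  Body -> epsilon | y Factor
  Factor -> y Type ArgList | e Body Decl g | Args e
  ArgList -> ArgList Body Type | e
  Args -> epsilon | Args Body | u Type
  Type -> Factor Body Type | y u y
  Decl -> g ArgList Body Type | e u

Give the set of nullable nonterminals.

Directly nullable (have an epsilon-production): Body, Args.
No other nonterminal has a production whose RHS symbols are all nullable.

{ Args, Body }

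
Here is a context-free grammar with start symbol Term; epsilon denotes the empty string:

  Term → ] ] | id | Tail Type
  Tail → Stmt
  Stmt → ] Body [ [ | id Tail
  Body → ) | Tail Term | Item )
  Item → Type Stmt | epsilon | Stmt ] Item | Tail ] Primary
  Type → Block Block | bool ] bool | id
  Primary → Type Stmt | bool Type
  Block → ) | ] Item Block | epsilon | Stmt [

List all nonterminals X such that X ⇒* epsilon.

{ Block, Item, Type }

Directly nullable (have an epsilon-production): Item, Block.
Type → Block Block with every symbol nullable, so Type is nullable.
No other nonterminal has a production whose RHS symbols are all nullable.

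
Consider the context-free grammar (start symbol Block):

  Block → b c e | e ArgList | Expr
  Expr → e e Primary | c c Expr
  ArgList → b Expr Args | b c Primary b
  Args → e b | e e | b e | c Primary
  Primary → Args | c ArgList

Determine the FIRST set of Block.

Block → b c e contributes {b}.
Block → e ArgList contributes {e}.
From Block → Expr: add FIRST(Expr) = { c, e }.
Union: FIRST(Block) = { b, c, e }.

{ b, c, e }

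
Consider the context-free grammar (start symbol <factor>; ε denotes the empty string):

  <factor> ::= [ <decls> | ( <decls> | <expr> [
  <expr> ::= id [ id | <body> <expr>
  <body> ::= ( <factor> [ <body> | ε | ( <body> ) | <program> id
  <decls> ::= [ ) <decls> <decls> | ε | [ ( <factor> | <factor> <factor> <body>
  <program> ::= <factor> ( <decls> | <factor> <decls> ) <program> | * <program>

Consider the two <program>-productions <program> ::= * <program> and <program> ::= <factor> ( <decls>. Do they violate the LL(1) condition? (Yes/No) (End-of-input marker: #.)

Yes

FIRST(* <program>) = { * } and FIRST(<factor> ( <decls>) = { (, *, [, id }.
Both contain *, so the two alternatives are not disjoint — LL(1) conflict.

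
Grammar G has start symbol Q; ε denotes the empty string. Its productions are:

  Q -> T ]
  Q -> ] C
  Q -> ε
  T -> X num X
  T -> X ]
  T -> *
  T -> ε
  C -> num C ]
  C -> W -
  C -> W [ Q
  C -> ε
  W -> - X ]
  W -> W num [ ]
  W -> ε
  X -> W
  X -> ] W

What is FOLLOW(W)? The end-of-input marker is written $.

In C -> W -: add FIRST(-) = { - }.
In C -> W [ Q: add FIRST([ Q) = { [ }.
In W -> W num [ ]: add FIRST(num [ ]) = { num }.
In X -> W: W is at the end, add FOLLOW(X) = { ], num }.
In X -> ] W: W is at the end, add FOLLOW(X) = { ], num }.
Union: FOLLOW(W) = { -, [, ], num }.

{ -, [, ], num }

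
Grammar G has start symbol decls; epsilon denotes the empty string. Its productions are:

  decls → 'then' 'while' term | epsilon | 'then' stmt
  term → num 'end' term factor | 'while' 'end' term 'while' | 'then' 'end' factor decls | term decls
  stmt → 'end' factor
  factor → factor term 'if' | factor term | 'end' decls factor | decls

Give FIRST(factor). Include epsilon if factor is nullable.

From factor → factor term 'if': factor nullable, take FIRST(factor) ∪ FIRST(term) = { 'end', 'then', 'while', num }.
From factor → factor term: factor nullable, take FIRST(factor) ∪ FIRST(term) = { 'end', 'then', 'while', num }.
factor → 'end' decls factor contributes {'end'}.
From factor → decls: add FIRST(decls) = { 'then', epsilon } (including epsilon since decls is nullable).
Union: FIRST(factor) = { 'end', 'then', 'while', num, epsilon }.

{ 'end', 'then', 'while', num, epsilon }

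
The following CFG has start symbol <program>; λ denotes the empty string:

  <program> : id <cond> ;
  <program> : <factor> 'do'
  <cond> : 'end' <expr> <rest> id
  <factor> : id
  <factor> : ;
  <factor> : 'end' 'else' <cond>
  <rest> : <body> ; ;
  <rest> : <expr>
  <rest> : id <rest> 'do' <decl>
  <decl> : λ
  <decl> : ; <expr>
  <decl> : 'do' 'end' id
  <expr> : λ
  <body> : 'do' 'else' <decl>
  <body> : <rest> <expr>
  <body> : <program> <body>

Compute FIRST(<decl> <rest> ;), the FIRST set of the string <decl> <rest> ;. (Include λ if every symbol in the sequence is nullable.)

{ 'do', 'end', ;, id }

Add FIRST(<decl>)\{λ} = { 'do', ; }; <decl> is nullable, continue.
Add FIRST(<rest>)\{λ} = { 'do', 'end', ;, id }; <rest> is nullable, continue.
; is a terminal; add {;} and stop.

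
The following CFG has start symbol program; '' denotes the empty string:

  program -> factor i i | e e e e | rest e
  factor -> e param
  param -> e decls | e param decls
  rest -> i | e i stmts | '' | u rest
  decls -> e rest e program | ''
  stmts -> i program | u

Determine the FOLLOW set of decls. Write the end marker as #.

{ e, i }

In param -> e decls: decls is at the end, add FOLLOW(param) = { e, i }.
In param -> e param decls: decls is at the end, add FOLLOW(param) = { e, i }.
Union: FOLLOW(decls) = { e, i }.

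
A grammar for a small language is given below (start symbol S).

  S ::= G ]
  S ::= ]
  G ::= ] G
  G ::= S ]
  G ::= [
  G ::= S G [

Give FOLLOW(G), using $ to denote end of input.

In S ::= G ]: add FIRST(]) = { ] }.
In G ::= ] G: G is at the end, add FOLLOW(G) = { [, ] }.
In G ::= S G [: add FIRST([) = { [ }.
Union: FOLLOW(G) = { [, ] }.

{ [, ] }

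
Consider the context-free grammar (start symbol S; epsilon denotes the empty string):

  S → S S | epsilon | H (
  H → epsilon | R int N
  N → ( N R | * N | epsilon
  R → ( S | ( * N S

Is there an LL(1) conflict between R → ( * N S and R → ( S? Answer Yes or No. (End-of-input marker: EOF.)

FIRST(( * N S) = { ( } and FIRST(( S) = { ( }.
Both contain (, so the two alternatives are not disjoint — LL(1) conflict.

Yes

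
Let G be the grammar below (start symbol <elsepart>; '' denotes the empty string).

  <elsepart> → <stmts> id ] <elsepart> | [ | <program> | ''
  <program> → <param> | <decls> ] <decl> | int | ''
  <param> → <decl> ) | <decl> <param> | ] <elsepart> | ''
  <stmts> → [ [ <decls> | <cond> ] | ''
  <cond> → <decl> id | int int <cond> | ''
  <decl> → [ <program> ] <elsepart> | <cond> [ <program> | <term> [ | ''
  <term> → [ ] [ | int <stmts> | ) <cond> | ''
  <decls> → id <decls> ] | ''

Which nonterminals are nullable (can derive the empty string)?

{ <cond>, <decl>, <decls>, <elsepart>, <param>, <program>, <stmts>, <term> }

Directly nullable (have an ''-production): <elsepart>, <program>, <param>, <stmts>, <cond>, <decl>, <term>, <decls>.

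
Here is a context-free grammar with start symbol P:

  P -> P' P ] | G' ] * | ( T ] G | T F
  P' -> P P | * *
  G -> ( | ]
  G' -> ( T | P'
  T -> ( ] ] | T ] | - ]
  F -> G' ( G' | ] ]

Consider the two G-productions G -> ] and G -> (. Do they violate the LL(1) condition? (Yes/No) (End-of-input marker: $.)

FIRST(]) = { ] } and FIRST(() = { ( }.
The FIRST sets are disjoint and neither alternative is nullable — no conflict.

No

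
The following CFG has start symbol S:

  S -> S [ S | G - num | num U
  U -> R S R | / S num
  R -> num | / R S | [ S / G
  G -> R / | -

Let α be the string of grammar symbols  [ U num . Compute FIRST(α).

[ is a terminal; add {[} and stop.

{ [ }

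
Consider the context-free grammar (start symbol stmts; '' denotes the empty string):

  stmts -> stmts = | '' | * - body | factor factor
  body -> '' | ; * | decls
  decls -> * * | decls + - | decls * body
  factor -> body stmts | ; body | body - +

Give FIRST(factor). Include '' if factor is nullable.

{ *, -, ;, =, '' }

From factor -> body stmts: body, stmts nullable, take FIRST(body) ∪ FIRST(stmts) = { *, -, ;, = }; also '' since the whole RHS is nullable.
factor -> ; body contributes {;}.
From factor -> body - +: body nullable, take FIRST(body) ∪ {-} = { *, -, ; }.
Union: FIRST(factor) = { *, -, ;, =, '' }.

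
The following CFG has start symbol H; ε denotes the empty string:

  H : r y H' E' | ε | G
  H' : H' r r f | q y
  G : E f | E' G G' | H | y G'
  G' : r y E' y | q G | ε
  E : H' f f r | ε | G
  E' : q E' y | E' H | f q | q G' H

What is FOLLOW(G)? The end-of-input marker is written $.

In H : G: G is at the end, add FOLLOW(H) = { $, f, q, r, y }.
In G : E' G G': add FIRST(G')\{ε} = { q, r }.
  Since G' is nullable, also add FOLLOW(G) = { $, f, q, r, y }.
In G' : q G: G is at the end, add FOLLOW(G') = { $, f, q, r, y }.
In E : G: G is at the end, add FOLLOW(E) = { f }.
Union: FOLLOW(G) = { $, f, q, r, y }.

{ $, f, q, r, y }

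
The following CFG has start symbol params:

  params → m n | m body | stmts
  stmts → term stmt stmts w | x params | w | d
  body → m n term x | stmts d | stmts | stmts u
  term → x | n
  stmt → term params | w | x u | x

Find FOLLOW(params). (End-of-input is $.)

{ $, d, n, u, w, x }

params is the start symbol, so $ ∈ FOLLOW(params).
In stmts → x params: params is at the end, add FOLLOW(stmts) = { $, d, n, u, w, x }.
In stmt → term params: params is at the end, add FOLLOW(stmt) = { d, n, w, x }.
Union: FOLLOW(params) = { $, d, n, u, w, x }.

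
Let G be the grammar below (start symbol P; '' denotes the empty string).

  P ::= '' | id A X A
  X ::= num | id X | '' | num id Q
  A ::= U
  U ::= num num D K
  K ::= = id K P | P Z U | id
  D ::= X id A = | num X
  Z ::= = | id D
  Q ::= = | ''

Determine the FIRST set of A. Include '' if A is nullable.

{ num }

From A ::= U: add FIRST(U) = { num }.
Union: FIRST(A) = { num }.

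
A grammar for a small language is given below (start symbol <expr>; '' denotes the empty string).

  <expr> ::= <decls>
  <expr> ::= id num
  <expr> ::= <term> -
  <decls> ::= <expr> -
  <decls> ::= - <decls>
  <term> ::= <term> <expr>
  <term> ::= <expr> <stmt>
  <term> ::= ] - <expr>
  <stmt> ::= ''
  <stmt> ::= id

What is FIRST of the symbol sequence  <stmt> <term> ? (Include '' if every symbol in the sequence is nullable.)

{ -, ], id }

Add FIRST(<stmt>)\{''} = { id }; <stmt> is nullable, continue.
Add FIRST(<term>) = { -, ], id }; <term> is not nullable, stop.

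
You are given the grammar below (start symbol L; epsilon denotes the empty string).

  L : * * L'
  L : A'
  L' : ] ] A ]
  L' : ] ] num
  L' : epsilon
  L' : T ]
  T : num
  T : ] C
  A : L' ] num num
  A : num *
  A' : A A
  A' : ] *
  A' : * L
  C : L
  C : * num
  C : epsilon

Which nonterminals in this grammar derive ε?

Directly nullable (have an epsilon-production): L', C.
No other nonterminal has a production whose RHS symbols are all nullable.

{ C, L' }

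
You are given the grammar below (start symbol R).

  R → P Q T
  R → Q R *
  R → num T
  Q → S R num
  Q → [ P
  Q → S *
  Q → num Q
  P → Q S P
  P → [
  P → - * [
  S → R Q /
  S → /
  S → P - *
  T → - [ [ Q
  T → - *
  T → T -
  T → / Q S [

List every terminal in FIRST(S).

{ -, /, [, num }

From S → R Q /: add FIRST(R) = { -, /, [, num }.
S → / contributes {/}.
From S → P - *: add FIRST(P) = { -, /, [, num }.
Union: FIRST(S) = { -, /, [, num }.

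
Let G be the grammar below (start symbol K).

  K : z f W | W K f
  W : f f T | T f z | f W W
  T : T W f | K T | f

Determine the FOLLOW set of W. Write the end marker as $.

In K : z f W: W is at the end, add FOLLOW(K) = { $, f, z }.
In K : W K f: add FIRST(K f) = { f, z }.
In W : f W W: add FIRST(W) = { f, z }.
In W : f W W: W is at the end, add FOLLOW(W) = { $, f, z }.
In T : T W f: add FIRST(f) = { f }.
Union: FOLLOW(W) = { $, f, z }.

{ $, f, z }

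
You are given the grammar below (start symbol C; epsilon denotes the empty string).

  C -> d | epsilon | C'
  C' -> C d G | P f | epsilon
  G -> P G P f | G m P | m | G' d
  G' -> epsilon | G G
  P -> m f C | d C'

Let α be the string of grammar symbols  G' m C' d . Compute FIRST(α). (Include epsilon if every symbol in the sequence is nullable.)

Add FIRST(G')\{epsilon} = { d, m }; G' is nullable, continue.
m is a terminal; add {m} and stop.

{ d, m }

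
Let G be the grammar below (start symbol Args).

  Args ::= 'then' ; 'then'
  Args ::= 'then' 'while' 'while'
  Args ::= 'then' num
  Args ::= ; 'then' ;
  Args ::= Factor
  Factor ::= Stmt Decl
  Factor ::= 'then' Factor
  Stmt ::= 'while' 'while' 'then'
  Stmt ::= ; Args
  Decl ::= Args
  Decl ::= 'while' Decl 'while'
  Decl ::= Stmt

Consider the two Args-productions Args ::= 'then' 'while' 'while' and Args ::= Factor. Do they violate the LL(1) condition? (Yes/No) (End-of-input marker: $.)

Yes

FIRST('then' 'while' 'while') = { 'then' } and FIRST(Factor) = { 'then', 'while', ; }.
Both contain 'then', so the two alternatives are not disjoint — LL(1) conflict.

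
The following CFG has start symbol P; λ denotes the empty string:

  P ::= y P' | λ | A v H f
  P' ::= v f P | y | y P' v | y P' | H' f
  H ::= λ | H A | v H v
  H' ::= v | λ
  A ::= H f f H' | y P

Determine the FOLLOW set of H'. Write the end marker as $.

{ f, v, y }

In P' ::= H' f: add FIRST(f) = { f }.
In A ::= H f f H': H' is at the end, add FOLLOW(A) = { f, v, y }.
Union: FOLLOW(H') = { f, v, y }.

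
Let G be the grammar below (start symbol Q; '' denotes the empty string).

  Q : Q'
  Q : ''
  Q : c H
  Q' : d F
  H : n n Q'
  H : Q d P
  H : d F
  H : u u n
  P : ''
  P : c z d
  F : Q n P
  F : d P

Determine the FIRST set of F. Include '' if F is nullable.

From F : Q n P: Q nullable, take FIRST(Q) ∪ {n} = { c, d, n }.
F : d P contributes {d}.
Union: FIRST(F) = { c, d, n }.

{ c, d, n }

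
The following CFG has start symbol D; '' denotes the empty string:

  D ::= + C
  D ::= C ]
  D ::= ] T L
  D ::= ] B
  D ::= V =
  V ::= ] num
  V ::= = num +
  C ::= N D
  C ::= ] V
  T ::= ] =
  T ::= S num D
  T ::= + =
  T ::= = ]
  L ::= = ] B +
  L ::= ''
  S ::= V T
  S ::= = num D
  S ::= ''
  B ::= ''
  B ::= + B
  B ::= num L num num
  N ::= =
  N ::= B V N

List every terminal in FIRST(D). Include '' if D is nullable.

D ::= + C contributes {+}.
From D ::= C ]: add FIRST(C) = { +, =, ], num }.
D ::= ] T L contributes {]}.
D ::= ] B contributes {]}.
From D ::= V =: add FIRST(V) = { =, ] }.
Union: FIRST(D) = { +, =, ], num }.

{ +, =, ], num }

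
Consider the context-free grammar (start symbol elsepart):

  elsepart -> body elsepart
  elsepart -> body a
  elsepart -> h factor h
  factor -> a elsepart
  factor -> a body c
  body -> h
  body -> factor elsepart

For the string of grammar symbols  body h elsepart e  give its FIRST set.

Add FIRST(body) = { a, h }; body is not nullable, stop.

{ a, h }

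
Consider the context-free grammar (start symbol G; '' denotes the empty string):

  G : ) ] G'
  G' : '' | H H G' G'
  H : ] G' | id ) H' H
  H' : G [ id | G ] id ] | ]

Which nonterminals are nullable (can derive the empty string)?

Directly nullable (have an ''-production): G'.
No other nonterminal has a production whose RHS symbols are all nullable.

{ G' }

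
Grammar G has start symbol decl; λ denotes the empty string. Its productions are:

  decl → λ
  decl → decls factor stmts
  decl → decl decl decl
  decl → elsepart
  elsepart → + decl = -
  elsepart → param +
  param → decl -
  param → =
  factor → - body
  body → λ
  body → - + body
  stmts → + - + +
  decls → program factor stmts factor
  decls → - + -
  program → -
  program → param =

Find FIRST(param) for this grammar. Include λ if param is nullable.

{ +, -, = }

From param → decl -: decl nullable, take FIRST(decl) ∪ {-} = { +, -, = }.
param → = contributes {=}.
Union: FIRST(param) = { +, -, = }.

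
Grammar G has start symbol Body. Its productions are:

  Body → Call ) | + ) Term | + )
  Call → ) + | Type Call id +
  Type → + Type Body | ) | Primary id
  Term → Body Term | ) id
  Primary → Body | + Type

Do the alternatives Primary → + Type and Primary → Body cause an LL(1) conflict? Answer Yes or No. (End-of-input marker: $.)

Yes

FIRST(+ Type) = { + } and FIRST(Body) = { ), + }.
Both contain +, so the two alternatives are not disjoint — LL(1) conflict.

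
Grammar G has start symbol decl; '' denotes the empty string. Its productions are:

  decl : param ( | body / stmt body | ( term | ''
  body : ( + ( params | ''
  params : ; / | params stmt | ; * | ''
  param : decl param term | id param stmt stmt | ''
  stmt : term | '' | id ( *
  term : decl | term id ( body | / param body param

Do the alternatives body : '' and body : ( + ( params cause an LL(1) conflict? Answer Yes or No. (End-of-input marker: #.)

Yes

FIRST('') = { '' } and FIRST(( + ( params) = { ( }.
The first alternative is nullable and FOLLOW(body) = { #, (, /, id } shares ( with FIRST of the second — conflict.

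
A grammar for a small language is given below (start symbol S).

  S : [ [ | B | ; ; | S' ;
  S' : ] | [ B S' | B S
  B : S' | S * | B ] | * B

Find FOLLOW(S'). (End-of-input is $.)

{ $, *, ;, [, ] }

In S : S' ;: add FIRST(;) = { ; }.
In S' : [ B S': S' is at the end, add FOLLOW(S') = { $, *, ;, [, ] }.
In B : S': S' is at the end, add FOLLOW(B) = { $, *, ;, [, ] }.
Union: FOLLOW(S') = { $, *, ;, [, ] }.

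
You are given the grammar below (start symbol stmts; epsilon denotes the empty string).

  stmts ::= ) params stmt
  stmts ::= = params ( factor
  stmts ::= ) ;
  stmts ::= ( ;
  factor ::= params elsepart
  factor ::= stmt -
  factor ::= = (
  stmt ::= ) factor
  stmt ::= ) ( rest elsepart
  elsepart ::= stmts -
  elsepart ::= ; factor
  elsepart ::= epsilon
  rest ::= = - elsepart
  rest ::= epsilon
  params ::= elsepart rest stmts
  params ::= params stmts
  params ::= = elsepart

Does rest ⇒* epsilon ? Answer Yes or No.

rest has an epsilon-production, so rest ⇒ epsilon.

Yes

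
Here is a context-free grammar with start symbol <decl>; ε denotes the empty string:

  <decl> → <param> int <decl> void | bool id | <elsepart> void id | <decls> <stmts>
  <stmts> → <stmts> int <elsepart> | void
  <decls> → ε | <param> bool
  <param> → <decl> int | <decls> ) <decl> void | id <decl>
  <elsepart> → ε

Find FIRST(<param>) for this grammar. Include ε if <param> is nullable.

From <param> → <decl> int: add FIRST(<decl>) = { ), bool, id, void }.
From <param> → <decls> ) <decl> void: <decls> nullable, take FIRST(<decls>) ∪ {)} = { ), bool, id, void }.
<param> → id <decl> contributes {id}.
Union: FIRST(<param>) = { ), bool, id, void }.

{ ), bool, id, void }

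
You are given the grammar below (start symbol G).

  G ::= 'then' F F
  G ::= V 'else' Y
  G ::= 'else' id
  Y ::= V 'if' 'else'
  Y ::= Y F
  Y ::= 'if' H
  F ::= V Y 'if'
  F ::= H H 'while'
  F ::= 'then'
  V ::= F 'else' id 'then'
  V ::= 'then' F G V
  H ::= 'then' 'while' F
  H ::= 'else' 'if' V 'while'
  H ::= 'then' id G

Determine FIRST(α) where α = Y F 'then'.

Add FIRST(Y) = { 'else', 'if', 'then' }; Y is not nullable, stop.

{ 'else', 'if', 'then' }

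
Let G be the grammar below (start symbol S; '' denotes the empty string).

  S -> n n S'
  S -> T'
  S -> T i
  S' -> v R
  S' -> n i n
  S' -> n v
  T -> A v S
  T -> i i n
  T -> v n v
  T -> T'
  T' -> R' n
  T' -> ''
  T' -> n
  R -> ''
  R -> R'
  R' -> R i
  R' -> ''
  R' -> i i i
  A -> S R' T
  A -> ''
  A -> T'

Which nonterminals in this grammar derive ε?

Directly nullable (have an ''-production): T', R, R', A.
S -> T' with every symbol nullable, so S is nullable.
T -> T' with every symbol nullable, so T is nullable.
No other nonterminal has a production whose RHS symbols are all nullable.

{ A, R, R', S, T, T' }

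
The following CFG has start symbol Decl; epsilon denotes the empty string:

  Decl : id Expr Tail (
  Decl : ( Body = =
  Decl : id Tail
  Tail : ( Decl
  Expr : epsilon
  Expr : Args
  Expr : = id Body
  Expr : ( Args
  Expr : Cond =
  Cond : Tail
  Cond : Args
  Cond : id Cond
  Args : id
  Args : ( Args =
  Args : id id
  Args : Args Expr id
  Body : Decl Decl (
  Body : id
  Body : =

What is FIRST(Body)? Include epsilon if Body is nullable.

From Body : Decl Decl (: add FIRST(Decl) = { (, id }.
Body : id contributes {id}.
Body : = contributes {=}.
Union: FIRST(Body) = { (, =, id }.

{ (, =, id }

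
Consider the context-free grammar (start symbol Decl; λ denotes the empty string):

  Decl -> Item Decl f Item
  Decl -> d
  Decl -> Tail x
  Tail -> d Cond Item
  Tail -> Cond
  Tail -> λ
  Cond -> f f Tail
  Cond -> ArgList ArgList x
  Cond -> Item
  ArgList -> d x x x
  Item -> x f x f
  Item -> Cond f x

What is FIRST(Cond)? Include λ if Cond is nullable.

{ d, f, x }

Cond -> f f Tail contributes {f}.
From Cond -> ArgList ArgList x: add FIRST(ArgList) = { d }.
From Cond -> Item: add FIRST(Item) = { d, f, x }.
Union: FIRST(Cond) = { d, f, x }.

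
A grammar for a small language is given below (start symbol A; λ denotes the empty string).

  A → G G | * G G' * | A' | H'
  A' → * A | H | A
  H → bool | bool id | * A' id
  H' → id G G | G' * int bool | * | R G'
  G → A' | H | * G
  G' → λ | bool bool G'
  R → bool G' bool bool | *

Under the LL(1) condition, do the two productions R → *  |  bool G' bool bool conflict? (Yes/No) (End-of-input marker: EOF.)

No

FIRST(*) = { * } and FIRST(bool G' bool bool) = { bool }.
The FIRST sets are disjoint and neither alternative is nullable — no conflict.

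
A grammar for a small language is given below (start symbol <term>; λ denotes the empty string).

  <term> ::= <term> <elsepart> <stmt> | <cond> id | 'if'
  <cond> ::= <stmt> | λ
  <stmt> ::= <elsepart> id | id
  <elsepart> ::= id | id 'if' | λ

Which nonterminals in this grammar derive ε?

{ <cond>, <elsepart> }

Directly nullable (have an λ-production): <cond>, <elsepart>.
No other nonterminal has a production whose RHS symbols are all nullable.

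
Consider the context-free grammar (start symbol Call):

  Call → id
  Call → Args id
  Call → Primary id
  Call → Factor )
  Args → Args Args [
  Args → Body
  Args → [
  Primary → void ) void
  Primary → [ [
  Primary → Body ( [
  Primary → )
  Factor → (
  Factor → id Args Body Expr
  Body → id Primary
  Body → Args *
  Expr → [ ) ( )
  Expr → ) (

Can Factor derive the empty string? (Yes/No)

No

No nonterminal in this grammar is nullable.
No production of Factor has an RHS whose symbols are all nullable, so Factor is not nullable.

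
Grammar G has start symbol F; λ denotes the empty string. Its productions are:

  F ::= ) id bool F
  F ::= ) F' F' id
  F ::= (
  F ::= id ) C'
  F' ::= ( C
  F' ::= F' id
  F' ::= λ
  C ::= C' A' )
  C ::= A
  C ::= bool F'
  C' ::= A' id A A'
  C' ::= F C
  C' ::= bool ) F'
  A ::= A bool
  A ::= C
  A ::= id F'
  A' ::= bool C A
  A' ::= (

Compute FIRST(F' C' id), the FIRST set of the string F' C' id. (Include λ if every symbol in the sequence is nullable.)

{ (, ), bool, id }

Add FIRST(F')\{λ} = { (, id }; F' is nullable, continue.
Add FIRST(C') = { (, ), bool, id }; C' is not nullable, stop.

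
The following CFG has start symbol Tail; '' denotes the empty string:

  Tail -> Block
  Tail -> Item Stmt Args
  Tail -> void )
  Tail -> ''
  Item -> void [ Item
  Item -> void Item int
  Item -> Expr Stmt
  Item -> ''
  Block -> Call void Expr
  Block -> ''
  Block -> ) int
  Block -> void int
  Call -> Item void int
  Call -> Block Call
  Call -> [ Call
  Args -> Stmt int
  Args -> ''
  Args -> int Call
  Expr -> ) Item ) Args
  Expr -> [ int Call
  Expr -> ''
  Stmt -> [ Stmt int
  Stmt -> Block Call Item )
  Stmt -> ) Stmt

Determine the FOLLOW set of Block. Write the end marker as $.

In Tail -> Block: Block is at the end, add FOLLOW(Tail) = { $ }.
In Call -> Block Call: add FIRST(Call) = { ), [, void }.
In Stmt -> Block Call Item ): add FIRST(Call Item )) = { ), [, void }.
Union: FOLLOW(Block) = { $, ), [, void }.

{ $, ), [, void }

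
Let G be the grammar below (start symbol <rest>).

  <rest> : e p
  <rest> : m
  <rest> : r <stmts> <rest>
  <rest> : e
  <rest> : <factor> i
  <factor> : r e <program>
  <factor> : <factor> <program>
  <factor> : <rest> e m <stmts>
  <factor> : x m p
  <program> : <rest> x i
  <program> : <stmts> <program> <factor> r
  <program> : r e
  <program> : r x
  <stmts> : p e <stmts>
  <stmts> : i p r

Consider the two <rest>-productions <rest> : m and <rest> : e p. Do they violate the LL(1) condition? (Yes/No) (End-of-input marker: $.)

No

FIRST(m) = { m } and FIRST(e p) = { e }.
The FIRST sets are disjoint and neither alternative is nullable — no conflict.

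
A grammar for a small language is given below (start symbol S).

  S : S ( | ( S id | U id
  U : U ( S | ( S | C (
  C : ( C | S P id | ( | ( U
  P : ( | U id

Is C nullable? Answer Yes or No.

No

No nonterminal in this grammar is nullable.
No production of C has an RHS whose symbols are all nullable, so C is not nullable.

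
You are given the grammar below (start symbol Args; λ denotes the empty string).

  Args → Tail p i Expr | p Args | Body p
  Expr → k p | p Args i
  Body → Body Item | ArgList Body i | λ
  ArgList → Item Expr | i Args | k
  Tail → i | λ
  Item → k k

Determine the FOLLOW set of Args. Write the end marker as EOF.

Args is the start symbol, so EOF ∈ FOLLOW(Args).
In Args → p Args: Args is at the end, add FOLLOW(Args) = { EOF, i, k }.
In Expr → p Args i: add FIRST(i) = { i }.
In ArgList → i Args: Args is at the end, add FOLLOW(ArgList) = { i, k }.
Union: FOLLOW(Args) = { EOF, i, k }.

{ EOF, i, k }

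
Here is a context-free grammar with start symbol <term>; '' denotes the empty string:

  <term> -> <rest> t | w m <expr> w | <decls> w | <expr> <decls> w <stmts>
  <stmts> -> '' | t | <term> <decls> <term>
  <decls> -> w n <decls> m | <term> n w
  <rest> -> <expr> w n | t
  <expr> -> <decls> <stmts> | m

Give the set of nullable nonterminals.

{ <stmts> }

Directly nullable (have an ''-production): <stmts>.
No other nonterminal has a production whose RHS symbols are all nullable.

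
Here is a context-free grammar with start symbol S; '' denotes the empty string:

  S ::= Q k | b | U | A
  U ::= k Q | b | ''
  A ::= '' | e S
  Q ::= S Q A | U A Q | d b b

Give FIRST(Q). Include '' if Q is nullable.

From Q ::= S Q A: S nullable, take FIRST(S) ∪ FIRST(Q) = { b, d, e, k }.
From Q ::= U A Q: U, A nullable, take FIRST(U) ∪ FIRST(A) ∪ FIRST(Q) = { b, d, e, k }.
Q ::= d b b contributes {d}.
Union: FIRST(Q) = { b, d, e, k }.

{ b, d, e, k }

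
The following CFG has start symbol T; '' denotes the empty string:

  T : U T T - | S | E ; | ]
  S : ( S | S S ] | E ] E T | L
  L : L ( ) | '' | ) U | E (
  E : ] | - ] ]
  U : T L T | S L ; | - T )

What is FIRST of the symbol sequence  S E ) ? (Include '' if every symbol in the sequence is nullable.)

Add FIRST(S)\{''} = { (, ), -, ] }; S is nullable, continue.
Add FIRST(E) = { -, ] }; E is not nullable, stop.

{ (, ), -, ] }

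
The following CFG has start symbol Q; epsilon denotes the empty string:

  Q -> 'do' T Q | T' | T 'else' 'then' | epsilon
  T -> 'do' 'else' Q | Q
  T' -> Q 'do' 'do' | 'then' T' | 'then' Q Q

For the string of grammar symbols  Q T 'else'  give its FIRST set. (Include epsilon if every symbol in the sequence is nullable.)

{ 'do', 'else', 'then' }

Add FIRST(Q)\{epsilon} = { 'do', 'else', 'then' }; Q is nullable, continue.
Add FIRST(T)\{epsilon} = { 'do', 'else', 'then' }; T is nullable, continue.
'else' is a terminal; add {'else'} and stop.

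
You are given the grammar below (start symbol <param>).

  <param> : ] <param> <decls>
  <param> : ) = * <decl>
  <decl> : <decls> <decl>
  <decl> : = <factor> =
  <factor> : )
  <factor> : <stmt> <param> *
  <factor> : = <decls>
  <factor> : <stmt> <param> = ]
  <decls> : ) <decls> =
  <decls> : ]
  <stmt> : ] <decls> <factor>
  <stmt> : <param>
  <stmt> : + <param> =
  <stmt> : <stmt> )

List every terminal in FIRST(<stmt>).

<stmt> : ] <decls> <factor> contributes {]}.
From <stmt> : <param>: add FIRST(<param>) = { ), ] }.
<stmt> : + <param> = contributes {+}.
From <stmt> : <stmt> ): add FIRST(<stmt>) = { ), +, ] }.
Union: FIRST(<stmt>) = { ), +, ] }.

{ ), +, ] }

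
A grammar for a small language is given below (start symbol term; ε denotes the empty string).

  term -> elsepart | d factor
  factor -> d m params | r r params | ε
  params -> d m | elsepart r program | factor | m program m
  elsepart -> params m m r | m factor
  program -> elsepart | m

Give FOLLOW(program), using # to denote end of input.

{ #, m, r }

In params -> elsepart r program: program is at the end, add FOLLOW(params) = { #, m, r }.
In params -> m program m: add FIRST(m) = { m }.
Union: FOLLOW(program) = { #, m, r }.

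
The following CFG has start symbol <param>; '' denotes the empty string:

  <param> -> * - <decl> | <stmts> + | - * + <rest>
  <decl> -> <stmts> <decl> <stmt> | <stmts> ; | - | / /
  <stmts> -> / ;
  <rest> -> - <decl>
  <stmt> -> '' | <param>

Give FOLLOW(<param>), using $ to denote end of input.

{ $, *, -, / }

<param> is the start symbol, so $ ∈ FOLLOW(<param>).
In <stmt> -> <param>: <param> is at the end, add FOLLOW(<stmt>) = { $, *, -, / }.
Union: FOLLOW(<param>) = { $, *, -, / }.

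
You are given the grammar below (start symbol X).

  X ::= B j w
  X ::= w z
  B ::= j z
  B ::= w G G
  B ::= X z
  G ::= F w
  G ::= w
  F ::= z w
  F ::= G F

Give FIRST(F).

F ::= z w contributes {z}.
From F ::= G F: add FIRST(G) = { w, z }.
Union: FIRST(F) = { w, z }.

{ w, z }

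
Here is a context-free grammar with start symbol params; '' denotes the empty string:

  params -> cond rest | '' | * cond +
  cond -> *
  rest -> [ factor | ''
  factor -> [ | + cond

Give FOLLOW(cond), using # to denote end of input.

In params -> cond rest: add FIRST(rest)\{''} = { [ }.
  Since rest is nullable, also add FOLLOW(params) = { # }.
In params -> * cond +: add FIRST(+) = { + }.
In factor -> + cond: cond is at the end, add FOLLOW(factor) = { # }.
Union: FOLLOW(cond) = { #, +, [ }.

{ #, +, [ }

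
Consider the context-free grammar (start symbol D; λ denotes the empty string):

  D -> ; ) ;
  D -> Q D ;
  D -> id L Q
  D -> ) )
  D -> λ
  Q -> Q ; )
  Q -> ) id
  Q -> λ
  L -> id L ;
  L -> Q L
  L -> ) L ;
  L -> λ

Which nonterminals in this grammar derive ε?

{ D, L, Q }

Directly nullable (have an λ-production): D, Q, L.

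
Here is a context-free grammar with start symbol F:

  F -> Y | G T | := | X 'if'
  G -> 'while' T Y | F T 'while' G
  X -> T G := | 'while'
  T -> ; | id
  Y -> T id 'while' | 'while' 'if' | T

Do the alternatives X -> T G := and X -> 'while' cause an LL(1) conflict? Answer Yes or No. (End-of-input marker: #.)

No

FIRST(T G :=) = { ;, id } and FIRST('while') = { 'while' }.
The FIRST sets are disjoint and neither alternative is nullable — no conflict.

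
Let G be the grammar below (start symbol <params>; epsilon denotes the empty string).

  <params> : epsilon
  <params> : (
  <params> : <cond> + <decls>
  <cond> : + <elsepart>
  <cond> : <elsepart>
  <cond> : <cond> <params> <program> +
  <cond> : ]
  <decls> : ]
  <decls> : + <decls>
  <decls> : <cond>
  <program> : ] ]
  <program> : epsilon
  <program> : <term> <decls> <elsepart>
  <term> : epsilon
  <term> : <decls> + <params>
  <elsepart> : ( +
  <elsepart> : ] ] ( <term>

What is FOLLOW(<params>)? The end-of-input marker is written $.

<params> is the start symbol, so $ ∈ FOLLOW(<params>).
In <cond> : <cond> <params> <program> +: add FIRST(<program> +) = { (, +, ] }.
In <term> : <decls> + <params>: <params> is at the end, add FOLLOW(<term>) = { $, (, +, ] }.
Union: FOLLOW(<params>) = { $, (, +, ] }.

{ $, (, +, ] }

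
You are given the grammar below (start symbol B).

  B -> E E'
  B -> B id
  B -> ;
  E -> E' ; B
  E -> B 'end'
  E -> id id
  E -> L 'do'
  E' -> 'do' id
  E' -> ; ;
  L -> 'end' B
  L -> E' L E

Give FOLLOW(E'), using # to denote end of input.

{ #, 'do', 'end', ;, id }

In B -> E E': E' is at the end, add FOLLOW(B) = { #, 'do', 'end', ;, id }.
In E -> E' ; B: add FIRST(; B) = { ; }.
In L -> E' L E: add FIRST(L E) = { 'do', 'end', ; }.
Union: FOLLOW(E') = { #, 'do', 'end', ;, id }.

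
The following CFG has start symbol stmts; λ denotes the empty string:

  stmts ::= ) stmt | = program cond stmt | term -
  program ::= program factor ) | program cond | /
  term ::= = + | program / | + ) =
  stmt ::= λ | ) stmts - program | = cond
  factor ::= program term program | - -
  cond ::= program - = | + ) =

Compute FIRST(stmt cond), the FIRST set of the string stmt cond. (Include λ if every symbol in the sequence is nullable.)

Add FIRST(stmt)\{λ} = { ), = }; stmt is nullable, continue.
Add FIRST(cond) = { +, / }; cond is not nullable, stop.

{ ), +, /, = }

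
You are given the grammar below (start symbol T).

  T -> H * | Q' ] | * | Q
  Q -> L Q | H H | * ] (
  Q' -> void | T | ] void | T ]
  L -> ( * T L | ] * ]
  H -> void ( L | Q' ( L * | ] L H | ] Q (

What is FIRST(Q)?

From Q -> L Q: add FIRST(L) = { (, ] }.
From Q -> H H: add FIRST(H) = { (, *, ], void }.
Q -> * ] ( contributes {*}.
Union: FIRST(Q) = { (, *, ], void }.

{ (, *, ], void }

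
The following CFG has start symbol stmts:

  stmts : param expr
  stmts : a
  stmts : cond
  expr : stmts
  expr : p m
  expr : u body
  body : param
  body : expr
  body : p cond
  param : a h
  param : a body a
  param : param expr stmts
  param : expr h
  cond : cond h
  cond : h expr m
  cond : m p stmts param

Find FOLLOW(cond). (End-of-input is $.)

In stmts : cond: cond is at the end, add FOLLOW(stmts) = { $, a, h, m, p, u }.
In body : p cond: cond is at the end, add FOLLOW(body) = { $, a, h, m, p, u }.
In cond : cond h: add FIRST(h) = { h }.
Union: FOLLOW(cond) = { $, a, h, m, p, u }.

{ $, a, h, m, p, u }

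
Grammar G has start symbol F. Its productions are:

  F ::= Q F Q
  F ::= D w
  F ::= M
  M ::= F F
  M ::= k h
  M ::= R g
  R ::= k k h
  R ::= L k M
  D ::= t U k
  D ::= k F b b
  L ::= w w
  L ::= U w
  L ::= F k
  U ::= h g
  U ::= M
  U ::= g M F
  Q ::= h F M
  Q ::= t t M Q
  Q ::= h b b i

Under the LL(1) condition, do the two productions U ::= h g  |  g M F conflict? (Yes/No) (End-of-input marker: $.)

No

FIRST(h g) = { h } and FIRST(g M F) = { g }.
The FIRST sets are disjoint and neither alternative is nullable — no conflict.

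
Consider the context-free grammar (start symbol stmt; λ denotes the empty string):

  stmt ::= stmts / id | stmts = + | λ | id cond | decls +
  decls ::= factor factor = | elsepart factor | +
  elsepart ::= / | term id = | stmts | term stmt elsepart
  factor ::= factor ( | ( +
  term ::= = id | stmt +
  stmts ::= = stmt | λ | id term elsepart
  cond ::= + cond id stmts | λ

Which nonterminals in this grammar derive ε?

{ cond, elsepart, stmt, stmts }

Directly nullable (have an λ-production): stmt, stmts, cond.
elsepart ::= stmts with every symbol nullable, so elsepart is nullable.
No other nonterminal has a production whose RHS symbols are all nullable.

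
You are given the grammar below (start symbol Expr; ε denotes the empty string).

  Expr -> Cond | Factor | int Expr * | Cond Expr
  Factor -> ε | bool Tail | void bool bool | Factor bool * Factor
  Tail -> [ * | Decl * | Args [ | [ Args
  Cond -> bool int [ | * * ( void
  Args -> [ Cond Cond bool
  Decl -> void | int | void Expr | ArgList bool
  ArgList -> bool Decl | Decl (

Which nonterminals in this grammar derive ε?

Directly nullable (have an ε-production): Factor.
Expr -> Factor with every symbol nullable, so Expr is nullable.
No other nonterminal has a production whose RHS symbols are all nullable.

{ Expr, Factor }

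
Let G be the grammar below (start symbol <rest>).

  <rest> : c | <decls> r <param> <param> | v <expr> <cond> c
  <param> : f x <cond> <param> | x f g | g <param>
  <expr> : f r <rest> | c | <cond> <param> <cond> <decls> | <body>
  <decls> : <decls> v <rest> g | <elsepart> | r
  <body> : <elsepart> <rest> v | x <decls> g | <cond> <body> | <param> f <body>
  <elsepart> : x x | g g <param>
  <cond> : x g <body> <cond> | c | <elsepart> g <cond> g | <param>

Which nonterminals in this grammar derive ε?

{ } (none)

No nonterminal has an empty production or an RHS whose symbols are all nullable.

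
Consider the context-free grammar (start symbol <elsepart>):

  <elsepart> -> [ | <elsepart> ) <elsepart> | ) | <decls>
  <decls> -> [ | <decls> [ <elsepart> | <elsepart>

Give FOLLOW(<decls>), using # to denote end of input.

{ #, ), [ }

In <elsepart> -> <decls>: <decls> is at the end, add FOLLOW(<elsepart>) = { #, ), [ }.
In <decls> -> <decls> [ <elsepart>: add FIRST([ <elsepart>) = { [ }.
Union: FOLLOW(<decls>) = { #, ), [ }.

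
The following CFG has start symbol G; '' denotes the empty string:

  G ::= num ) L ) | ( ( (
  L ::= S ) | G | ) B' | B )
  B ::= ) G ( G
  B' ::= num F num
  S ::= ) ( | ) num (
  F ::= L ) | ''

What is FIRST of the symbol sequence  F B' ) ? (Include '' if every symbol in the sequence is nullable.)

{ (, ), num }

Add FIRST(F)\{''} = { (, ), num }; F is nullable, continue.
Add FIRST(B') = { num }; B' is not nullable, stop.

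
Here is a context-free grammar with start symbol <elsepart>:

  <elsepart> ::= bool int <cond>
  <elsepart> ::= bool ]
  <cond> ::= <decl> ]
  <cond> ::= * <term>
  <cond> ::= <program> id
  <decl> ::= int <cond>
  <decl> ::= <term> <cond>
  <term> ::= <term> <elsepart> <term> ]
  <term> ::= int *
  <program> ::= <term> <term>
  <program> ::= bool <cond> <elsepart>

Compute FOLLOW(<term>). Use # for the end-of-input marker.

{ #, *, ], bool, id, int }

In <cond> ::= * <term>: <term> is at the end, add FOLLOW(<cond>) = { #, ], bool, id, int }.
In <decl> ::= <term> <cond>: add FIRST(<cond>) = { *, bool, int }.
In <term> ::= <term> <elsepart> <term> ]: add FIRST(<elsepart> <term> ]) = { bool }.
In <term> ::= <term> <elsepart> <term> ]: add FIRST(]) = { ] }.
In <program> ::= <term> <term>: add FIRST(<term>) = { int }.
In <program> ::= <term> <term>: <term> is at the end, add FOLLOW(<program>) = { id }.
Union: FOLLOW(<term>) = { #, *, ], bool, id, int }.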